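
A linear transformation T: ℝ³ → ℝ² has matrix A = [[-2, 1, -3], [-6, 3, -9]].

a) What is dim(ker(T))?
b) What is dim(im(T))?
dim(ker) = 2, dim(im) = 1

Observe that row 2 = 3 × row 1 (so the rows are linearly dependent).
Thus rank(A) = 1 (only one linearly independent row).
dim(im(T)) = rank(A) = 1.
By the rank-nullity theorem applied to T: ℝ³ → ℝ², rank(A) + nullity(A) = 3 (the domain dimension), so dim(ker(T)) = 3 - 1 = 2.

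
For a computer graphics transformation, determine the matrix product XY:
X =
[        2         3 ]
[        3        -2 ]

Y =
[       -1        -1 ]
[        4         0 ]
XY =
[       10        -2 ]
[      -11        -3 ]

Matrix multiplication: (XY)[i][j] = sum over k of X[i][k] * Y[k][j].
  (XY)[0][0] = (2)*(-1) + (3)*(4) = 10
  (XY)[0][1] = (2)*(-1) + (3)*(0) = -2
  (XY)[1][0] = (3)*(-1) + (-2)*(4) = -11
  (XY)[1][1] = (3)*(-1) + (-2)*(0) = -3
XY =
[       10        -2 ]
[      -11        -3 ]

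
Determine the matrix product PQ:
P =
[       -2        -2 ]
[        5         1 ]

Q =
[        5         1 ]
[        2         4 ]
PQ =
[      -14       -10 ]
[       27         9 ]

Matrix multiplication: (PQ)[i][j] = sum over k of P[i][k] * Q[k][j].
  (PQ)[0][0] = (-2)*(5) + (-2)*(2) = -14
  (PQ)[0][1] = (-2)*(1) + (-2)*(4) = -10
  (PQ)[1][0] = (5)*(5) + (1)*(2) = 27
  (PQ)[1][1] = (5)*(1) + (1)*(4) = 9
PQ =
[      -14       -10 ]
[       27         9 ]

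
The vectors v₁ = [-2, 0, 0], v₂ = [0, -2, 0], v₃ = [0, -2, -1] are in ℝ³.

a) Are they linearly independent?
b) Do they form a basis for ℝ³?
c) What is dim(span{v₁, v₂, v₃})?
Yes independent, yes basis, dim = 3

Stack v₁, v₂, v₃ as rows of a 3×3 matrix.
[[-2, 0, 0]; [0, -2, 0]; [0, -2, -1]] is already lower triangular with nonzero diagonal entries (-2, -2, -1), so its determinant is the product of the diagonal entries, det = (-2)·(-2)·(-1) = -4 ≠ 0, and the rows are linearly independent.
Three linearly independent vectors in ℝ³ form a basis for ℝ³, so dim(span{v₁,v₂,v₃}) = 3.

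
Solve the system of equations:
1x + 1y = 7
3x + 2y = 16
x = 2, y = 5

Use elimination (row reduction):
Equation 1: 1x + 1y = 7.
Equation 2: 3x + 2y = 16.
Multiply Eq1 by 3 and Eq2 by 1: 3x + 3y = 21;  3x + 2y = 16.
Subtract: (-1)y = -5, so y = 5.
Back-substitute into Eq1: 1x + 1*(5) = 7, so x = 2.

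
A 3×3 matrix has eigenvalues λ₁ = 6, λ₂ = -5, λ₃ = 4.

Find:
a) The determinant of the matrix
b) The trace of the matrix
det = -120, trace = 5

Two standard eigenvalue identities:
- det(A) equals the product of the eigenvalues (counted with multiplicity).
- trace(A) equals the sum of the eigenvalues.
det(A) = (6)*(-5)*(4) = -120.
trace(A) = 6 - 5 + 4 = 5.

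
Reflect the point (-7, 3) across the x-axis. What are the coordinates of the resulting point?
(-7, -3)

Reflection across x-axis: (-7, 3) → (-7, -3)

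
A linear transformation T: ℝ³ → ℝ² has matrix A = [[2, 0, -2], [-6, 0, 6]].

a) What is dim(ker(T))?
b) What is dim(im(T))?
dim(ker) = 2, dim(im) = 1

Observe that row 2 = -3 × row 1 (so the rows are linearly dependent).
Thus rank(A) = 1 (only one linearly independent row).
dim(im(T)) = rank(A) = 1.
By the rank-nullity theorem applied to T: ℝ³ → ℝ², rank(A) + nullity(A) = 3 (the domain dimension), so dim(ker(T)) = 3 - 1 = 2.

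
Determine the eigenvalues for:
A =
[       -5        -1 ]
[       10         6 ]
λ = -4, 5

Solve det(A - λI) = 0. For a 2×2 matrix the characteristic equation is λ² - (trace)λ + det = 0.
trace(A) = a + d = -5 + 6 = 1.
det(A) = a*d - b*c = (-5)*(6) - (-1)*(10) = -30 + 10 = -20.
Characteristic equation: λ² - (1)λ + (-20) = 0.
Discriminant = (1)² - 4*(-20) = 1 + 80 = 81.
λ = (1 ± √81) / 2 = (1 ± 9) / 2 = -4, 5.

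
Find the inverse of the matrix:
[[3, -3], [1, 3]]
[[1/4, 1/4], [-1/12, 1/4]]

For [[a,b],[c,d]], inverse = (1/det)·[[d,-b],[-c,a]]
det = 3·3 - -3·1 = 12
Inverse = (1/12)·[[3, 3], [-1, 3]]
        = [[1/4, 1/4], [-1/12, 1/4]]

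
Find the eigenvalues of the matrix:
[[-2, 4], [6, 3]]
λ = -5 and λ = 6

Characteristic equation: det(A - λI) = 0
λ² - (trace)λ + (det) = 0
λ² - (1)λ + (-30) = 0
λ² - 1λ - 30 = 0
Solving: λ = -5, 6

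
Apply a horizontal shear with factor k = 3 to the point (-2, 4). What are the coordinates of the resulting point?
(10, 4)

Shear matrix for horizontal shear with factor k = 3:
[[1, 3], [0, 1]]
Result: (-2, 4) → (10, 4)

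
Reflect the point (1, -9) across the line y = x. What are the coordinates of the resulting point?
(-9, 1)

Reflection across line y = x: (1, -9) → (-9, 1)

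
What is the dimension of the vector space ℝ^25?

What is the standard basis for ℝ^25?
Dimension = 25; standard basis = {e_1, e_2, e_3, …, e_25}

ℝ^25 is the space of 25-tuples of real numbers; its dimension is 25.
The standard basis consists of 25 vectors: e_1, e_2, e_3, …, e_25, where e_i is the vector with 1 in position i and 0 elsewhere.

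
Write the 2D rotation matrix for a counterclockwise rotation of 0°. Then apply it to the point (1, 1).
R = [[1, 0], [0, 1]]; R·(1, 1) = (1, 1)

Rotation matrix formula: R(θ) = [[cos θ, -sin θ], [sin θ, cos θ]]
For θ = 0°:
cos(0°) = 1
sin(0°) = 0
R = [[1, 0], [0, 1]]
Apply to (1, 1): [1·1 + (0)·1, 0·1 + 1·1] = (1, 1)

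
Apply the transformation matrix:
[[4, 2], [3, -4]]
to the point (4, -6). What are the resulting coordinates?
(4, 36)

Matrix multiplication:
[[4, 2], [3, -4]] × [4, -6]ᵀ
= [4×4 + 2×-6, 3×4 + -4×-6]ᵀ
= [4.0000, 36.0000]ᵀ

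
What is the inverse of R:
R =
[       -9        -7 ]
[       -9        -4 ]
det(R) = -27
R⁻¹ =
[     4/27     -7/27 ]
[     -1/3       1/3 ]

For a 2×2 matrix R = [[a, b], [c, d]] with det(R) ≠ 0, R⁻¹ = (1/det(R)) * [[d, -b], [-c, a]].
det(R) = (-9)*(-4) - (-7)*(-9) = 36 - 63 = -27.
R⁻¹ = (1/-27) * [[-4, 7], [9, -9]].
Dividing each entry by -27 and reducing:
R⁻¹ =
[     4/27     -7/27 ]
[     -1/3       1/3 ]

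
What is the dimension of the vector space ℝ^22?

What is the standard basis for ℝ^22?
Dimension = 22; standard basis = {e_1, e_2, e_3, …, e_22}

ℝ^22 is the space of 22-tuples of real numbers; its dimension is 22.
The standard basis consists of 22 vectors: e_1, e_2, e_3, …, e_22, where e_i is the vector with 1 in position i and 0 elsewhere.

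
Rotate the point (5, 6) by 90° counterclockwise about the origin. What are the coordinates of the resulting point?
(-6, 5)

Rotation matrix R(θ) = [[cos θ, -sin θ], [sin θ, cos θ]]; for θ = 90°:
R = [[0, -1], [1, 0]]
Result: R × [5, 6]ᵀ = [0·5 + (-1)·6, 1·5 + (0)·6]ᵀ = (-6, 5)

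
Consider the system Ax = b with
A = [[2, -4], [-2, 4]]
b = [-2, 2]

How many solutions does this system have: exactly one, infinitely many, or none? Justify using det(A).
Infinitely many solutions

det(A) = (2)*(4) - (-4)*(-2) = 0, so A is singular (column 2 is -2 times column 1).
b = [-2, 2] = -1 * column 1 of A, so b lies in the column space of A.
A singular matrix whose right-hand side is in its column space gives a 1-parameter family of solutions — infinitely many.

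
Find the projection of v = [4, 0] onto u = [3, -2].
[36/13, -24/13]

The projection of v onto u is proj_u(v) = ((v·u) / (u·u)) · u.
v·u = (4)*(3) + (0)*(-2) = 12.
u·u = (3)*(3) + (-2)*(-2) = 13.
coefficient = 12 / 13 = 12/13.
proj_u(v) = 12/13 · [3, -2] = [36/13, -24/13].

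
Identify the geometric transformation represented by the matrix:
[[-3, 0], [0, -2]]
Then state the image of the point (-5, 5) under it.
non-uniform scaling by (-3, -2); image of (-5, 5) is (15, -10)

This is diagonal with distinct entries, so it scales the x-axis by -3 and the y-axis by -2.
The matrix [[-3, 0], [0, -2]] represents: non-uniform scaling by (-3, -2).
Applying it to (-5, 5): [-3·-5 + 0·5, 0·-5 + -2·5] = (15, -10).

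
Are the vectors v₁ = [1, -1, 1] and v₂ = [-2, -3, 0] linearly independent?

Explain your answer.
Yes, linearly independent

Two vectors are linearly dependent iff one is a scalar multiple of the other.
No single scalar k satisfies v₂ = k·v₁ (the ratios of corresponding entries disagree), so v₁ and v₂ are linearly independent.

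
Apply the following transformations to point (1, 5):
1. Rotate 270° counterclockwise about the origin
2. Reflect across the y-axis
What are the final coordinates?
(-5, -1)

Step 1: Rotate 270° → (5, -1)
Step 2: Reflect across the y-axis → (-5, -1)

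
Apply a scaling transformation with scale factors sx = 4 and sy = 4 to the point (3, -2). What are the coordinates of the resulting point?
(12, -8)

Scaling matrix:
[[4, 0], [0, 4]]
Result: (3 × 4, -2 × 4) = (12, -8)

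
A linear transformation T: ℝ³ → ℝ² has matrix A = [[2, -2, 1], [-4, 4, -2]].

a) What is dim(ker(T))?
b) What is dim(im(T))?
dim(ker) = 2, dim(im) = 1

Observe that row 2 = -2 × row 1 (so the rows are linearly dependent).
Thus rank(A) = 1 (only one linearly independent row).
dim(im(T)) = rank(A) = 1.
By the rank-nullity theorem applied to T: ℝ³ → ℝ², rank(A) + nullity(A) = 3 (the domain dimension), so dim(ker(T)) = 3 - 1 = 2.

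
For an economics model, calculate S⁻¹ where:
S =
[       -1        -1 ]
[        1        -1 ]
det(S) = 2
S⁻¹ =
[     -1/2       1/2 ]
[     -1/2      -1/2 ]

For a 2×2 matrix S = [[a, b], [c, d]] with det(S) ≠ 0, S⁻¹ = (1/det(S)) * [[d, -b], [-c, a]].
det(S) = (-1)*(-1) - (-1)*(1) = 1 + 1 = 2.
S⁻¹ = (1/2) * [[-1, 1], [-1, -1]].
Dividing each entry by 2 and reducing:
S⁻¹ =
[     -1/2       1/2 ]
[     -1/2      -1/2 ]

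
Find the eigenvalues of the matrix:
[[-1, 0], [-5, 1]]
λ = -1 and λ = 1

Characteristic equation: det(A - λI) = 0
λ² - (trace)λ + (det) = 0
λ² - (0)λ + (-1) = 0
λ² - 0λ - 1 = 0
Solving: λ = -1, 1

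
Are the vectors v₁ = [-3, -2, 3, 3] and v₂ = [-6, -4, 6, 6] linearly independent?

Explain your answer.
No, linearly dependent (v₂ = 2·v₁)

Check whether there is a scalar k with v₂ = k·v₁.
Comparing components, k = 2 satisfies 2·[-3, -2, 3, 3] = [-6, -4, 6, 6].
Since v₂ is a scalar multiple of v₁, the two vectors are linearly dependent.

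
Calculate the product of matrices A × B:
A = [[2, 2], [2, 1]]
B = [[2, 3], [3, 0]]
[[10, 6], [7, 6]]

Matrix multiplication:
C[0][0] = 2×2 + 2×3 = 10
C[0][1] = 2×3 + 2×0 = 6
C[1][0] = 2×2 + 1×3 = 7
C[1][1] = 2×3 + 1×0 = 6
Result: [[10, 6], [7, 6]]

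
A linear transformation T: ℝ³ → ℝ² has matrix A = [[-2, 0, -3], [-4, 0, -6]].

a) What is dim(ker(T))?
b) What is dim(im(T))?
dim(ker) = 2, dim(im) = 1

Observe that row 2 = 2 × row 1 (so the rows are linearly dependent).
Thus rank(A) = 1 (only one linearly independent row).
dim(im(T)) = rank(A) = 1.
By the rank-nullity theorem applied to T: ℝ³ → ℝ², rank(A) + nullity(A) = 3 (the domain dimension), so dim(ker(T)) = 3 - 1 = 2.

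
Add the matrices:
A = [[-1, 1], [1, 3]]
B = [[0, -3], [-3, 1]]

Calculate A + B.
[[-1, -2], [-2, 4]]

Add corresponding elements:
(-1)+(0)=-1
(1)+(-3)=-2
(1)+(-3)=-2
(3)+(1)=4
A + B = [[-1, -2], [-2, 4]]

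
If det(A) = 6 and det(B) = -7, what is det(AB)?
-42

Use the multiplicative property of determinants: det(AB) = det(A)*det(B).
det(AB) = (6)*(-7) = -42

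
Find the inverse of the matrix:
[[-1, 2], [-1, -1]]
[[-1/3, -2/3], [1/3, -1/3]]

For [[a,b],[c,d]], inverse = (1/det)·[[d,-b],[-c,a]]
det = -1·-1 - 2·-1 = 3
Inverse = (1/3)·[[-1, -2], [1, -1]]
        = [[-1/3, -2/3], [1/3, -1/3]]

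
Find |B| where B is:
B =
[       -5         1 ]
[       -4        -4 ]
det(B) = 24

For a 2×2 matrix [[a, b], [c, d]], det = a*d - b*c.
det(B) = (-5)*(-4) - (1)*(-4) = 20 + 4 = 24.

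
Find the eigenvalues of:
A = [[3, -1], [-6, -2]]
λ = -3, 4

Solve det(A - λI) = 0. For a 2×2 matrix this is λ² - (trace)λ + det = 0.
trace(A) = 3 - 2 = 1.
det(A) = (3)*(-2) - (-1)*(-6) = -6 - 6 = -12.
Characteristic equation: λ² - (1)λ + (-12) = 0.
Discriminant: (1)² - 4*(-12) = 1 + 48 = 49.
Roots: λ = (1 ± √49) / 2 = -3, 4.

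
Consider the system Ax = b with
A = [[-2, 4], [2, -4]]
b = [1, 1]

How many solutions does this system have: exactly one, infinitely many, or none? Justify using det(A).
No solution

det(A) = (-2)*(-4) - (4)*(2) = 0, so A is singular.
The column space of A is span(column 1) = span([-2, 2]).
b = [1, 1] is not a scalar multiple of column 1, so b ∉ column space and the system is inconsistent — no solution.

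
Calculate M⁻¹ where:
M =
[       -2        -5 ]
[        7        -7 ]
det(M) = 49
M⁻¹ =
[     -1/7      5/49 ]
[     -1/7     -2/49 ]

For a 2×2 matrix M = [[a, b], [c, d]] with det(M) ≠ 0, M⁻¹ = (1/det(M)) * [[d, -b], [-c, a]].
det(M) = (-2)*(-7) - (-5)*(7) = 14 + 35 = 49.
M⁻¹ = (1/49) * [[-7, 5], [-7, -2]].
Dividing each entry by 49 and reducing:
M⁻¹ =
[     -1/7      5/49 ]
[     -1/7     -2/49 ]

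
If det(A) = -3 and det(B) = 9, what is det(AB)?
-27

Use the multiplicative property of determinants: det(AB) = det(A)*det(B).
det(AB) = (-3)*(9) = -27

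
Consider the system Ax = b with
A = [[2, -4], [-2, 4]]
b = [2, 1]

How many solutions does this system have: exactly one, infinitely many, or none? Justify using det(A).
No solution

det(A) = (2)*(4) - (-4)*(-2) = 0, so A is singular.
The column space of A is span(column 1) = span([2, -2]).
b = [2, 1] is not a scalar multiple of column 1, so b ∉ column space and the system is inconsistent — no solution.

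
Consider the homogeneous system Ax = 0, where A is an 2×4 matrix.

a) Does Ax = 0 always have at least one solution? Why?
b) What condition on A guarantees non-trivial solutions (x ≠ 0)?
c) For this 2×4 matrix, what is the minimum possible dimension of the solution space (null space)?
a) Yes, x = 0 is always a solution. b) When A has linearly dependent columns (rank < n). c) Minimum nullity = 2.

a) x = 0 satisfies A·0 = 0, so the zero vector is always a solution.
b) Non-trivial solutions exist iff the columns of A are linearly dependent, equivalently rank(A) < n (the number of columns).
c) By rank-nullity, rank(A) + nullity(A) = n = 4. Since A has only 2 rows, rank(A) ≤ 2, so nullity(A) ≥ 4 - 2 = 2.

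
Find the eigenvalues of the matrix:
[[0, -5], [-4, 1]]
λ = -4 and λ = 5

Characteristic equation: det(A - λI) = 0
λ² - (trace)λ + (det) = 0
λ² - (1)λ + (-20) = 0
λ² - 1λ - 20 = 0
Solving: λ = -4, 5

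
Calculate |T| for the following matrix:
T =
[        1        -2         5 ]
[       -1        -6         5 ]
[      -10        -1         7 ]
det(T) = -246

Expand along row 0 (cofactor expansion): det(T) = a*(e*i - f*h) - b*(d*i - f*g) + c*(d*h - e*g), where the 3×3 is [[a, b, c], [d, e, f], [g, h, i]].
Minor M_00 = (-6)*(7) - (5)*(-1) = -42 + 5 = -37.
Minor M_01 = (-1)*(7) - (5)*(-10) = -7 + 50 = 43.
Minor M_02 = (-1)*(-1) - (-6)*(-10) = 1 - 60 = -59.
det(T) = (1)*(-37) - (-2)*(43) + (5)*(-59) = -37 + 86 - 295 = -246.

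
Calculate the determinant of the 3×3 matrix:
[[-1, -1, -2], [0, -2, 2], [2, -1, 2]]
-10

Expansion along first row:
det = -1·det([[-2,2],[-1,2]]) - -1·det([[0,2],[2,2]]) + -2·det([[0,-2],[2,-1]])
    = -1·(-2·2 - 2·-1) - -1·(0·2 - 2·2) + -2·(0·-1 - -2·2)
    = -1·-2 - -1·-4 + -2·4
    = 2 + -4 + -8 = -10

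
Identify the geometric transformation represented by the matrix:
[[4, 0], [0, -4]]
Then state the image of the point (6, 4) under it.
non-uniform scaling by (4, -4); image of (6, 4) is (24, -16)

This is diagonal with distinct entries, so it scales the x-axis by 4 and the y-axis by -4.
The matrix [[4, 0], [0, -4]] represents: non-uniform scaling by (4, -4).
Applying it to (6, 4): [4·6 + 0·4, 0·6 + -4·4] = (24, -16).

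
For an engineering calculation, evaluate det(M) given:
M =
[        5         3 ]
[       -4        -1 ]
det(M) = 7

For a 2×2 matrix [[a, b], [c, d]], det = a*d - b*c.
det(M) = (5)*(-1) - (3)*(-4) = -5 + 12 = 7.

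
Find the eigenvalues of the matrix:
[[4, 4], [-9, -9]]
λ = -5 and λ = 0

Characteristic equation: det(A - λI) = 0
λ² - (trace)λ + (det) = 0
λ² - (-5)λ + (0) = 0
λ² + 5λ + 0 = 0
Solving: λ = -5, 0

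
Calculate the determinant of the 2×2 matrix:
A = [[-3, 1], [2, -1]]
1

For A = [[a, b], [c, d]], det(A) = a*d - b*c.
det(A) = (-3)*(-1) - (1)*(2) = 3 - 2 = 1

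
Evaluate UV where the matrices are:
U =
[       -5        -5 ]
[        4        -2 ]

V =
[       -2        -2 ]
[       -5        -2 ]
UV =
[       35        20 ]
[        2        -4 ]

Matrix multiplication: (UV)[i][j] = sum over k of U[i][k] * V[k][j].
  (UV)[0][0] = (-5)*(-2) + (-5)*(-5) = 35
  (UV)[0][1] = (-5)*(-2) + (-5)*(-2) = 20
  (UV)[1][0] = (4)*(-2) + (-2)*(-5) = 2
  (UV)[1][1] = (4)*(-2) + (-2)*(-2) = -4
UV =
[       35        20 ]
[        2        -4 ]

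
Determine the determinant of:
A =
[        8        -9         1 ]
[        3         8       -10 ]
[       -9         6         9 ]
det(A) = 579

Expand along row 0 (cofactor expansion): det(A) = a*(e*i - f*h) - b*(d*i - f*g) + c*(d*h - e*g), where the 3×3 is [[a, b, c], [d, e, f], [g, h, i]].
Minor M_00 = (8)*(9) - (-10)*(6) = 72 + 60 = 132.
Minor M_01 = (3)*(9) - (-10)*(-9) = 27 - 90 = -63.
Minor M_02 = (3)*(6) - (8)*(-9) = 18 + 72 = 90.
det(A) = (8)*(132) - (-9)*(-63) + (1)*(90) = 1056 - 567 + 90 = 579.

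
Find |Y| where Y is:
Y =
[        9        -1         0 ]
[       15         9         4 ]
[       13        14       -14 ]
det(Y) = -1900

Expand along row 0 (cofactor expansion): det(Y) = a*(e*i - f*h) - b*(d*i - f*g) + c*(d*h - e*g), where the 3×3 is [[a, b, c], [d, e, f], [g, h, i]].
Minor M_00 = (9)*(-14) - (4)*(14) = -126 - 56 = -182.
Minor M_01 = (15)*(-14) - (4)*(13) = -210 - 52 = -262.
Minor M_02 = (15)*(14) - (9)*(13) = 210 - 117 = 93.
det(Y) = (9)*(-182) - (-1)*(-262) + (0)*(93) = -1638 - 262 + 0 = -1900.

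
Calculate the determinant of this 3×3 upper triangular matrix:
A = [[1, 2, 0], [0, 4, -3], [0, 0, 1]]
4

The determinant of a triangular matrix is the product of its diagonal entries (the off-diagonal entries above the diagonal do not affect it).
det(A) = (1) * (4) * (1) = 4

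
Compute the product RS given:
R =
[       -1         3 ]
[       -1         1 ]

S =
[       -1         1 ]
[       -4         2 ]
RS =
[      -11         5 ]
[       -3         1 ]

Matrix multiplication: (RS)[i][j] = sum over k of R[i][k] * S[k][j].
  (RS)[0][0] = (-1)*(-1) + (3)*(-4) = -11
  (RS)[0][1] = (-1)*(1) + (3)*(2) = 5
  (RS)[1][0] = (-1)*(-1) + (1)*(-4) = -3
  (RS)[1][1] = (-1)*(1) + (1)*(2) = 1
RS =
[      -11         5 ]
[       -3         1 ]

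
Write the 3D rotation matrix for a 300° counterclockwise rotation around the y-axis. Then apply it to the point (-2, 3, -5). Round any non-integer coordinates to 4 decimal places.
R = [[1/2, 0, -√3/2], [0, 1, 0], [√3/2, 0, 1/2]]; R·(-2, 3, -5) = (3.3301, 3.0000, -4.2321)

Rotation matrix for 300° around y-axis:
cos(300°) = 1/2, sin(300°) = -√3/2
R = [[1/2, 0, -√3/2], [0, 1, 0], [√3/2, 0, 1/2]]
Apply to (-2, 3, -5): R·[-2, 3, -5]ᵀ = (3.3301, 3.0000, -4.2321)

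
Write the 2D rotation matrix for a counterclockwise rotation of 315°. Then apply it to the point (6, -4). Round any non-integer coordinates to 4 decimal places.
R = [[√2/2, √2/2], [-√2/2, √2/2]]; R·(6, -4) = (1.4142, -7.0711)

Rotation matrix formula: R(θ) = [[cos θ, -sin θ], [sin θ, cos θ]]
For θ = 315°:
cos(315°) = √2/2
sin(315°) = -√2/2
R = [[√2/2, √2/2], [-√2/2, √2/2]]
Apply to (6, -4): [√2/2·6 + (√2/2)·-4, -√2/2·6 + √2/2·-4] = (1.4142, -7.0711)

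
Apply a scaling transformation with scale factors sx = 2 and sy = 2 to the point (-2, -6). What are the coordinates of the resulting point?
(-4, -12)

Scaling matrix:
[[2, 0], [0, 2]]
Result: (-2 × 2, -6 × 2) = (-4, -12)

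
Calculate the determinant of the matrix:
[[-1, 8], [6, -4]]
-44

For a 2×2 matrix [[a, b], [c, d]], det = ad - bc
det = (-1)(-4) - (8)(6) = 4 - 48 = -44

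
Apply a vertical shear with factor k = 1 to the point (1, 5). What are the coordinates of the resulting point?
(1, 6)

Shear matrix for vertical shear with factor k = 1:
[[1, 0], [1, 1]]
Result: (1, 5) → (1, 6)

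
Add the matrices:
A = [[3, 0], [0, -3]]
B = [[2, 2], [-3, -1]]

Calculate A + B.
[[5, 2], [-3, -4]]

Add corresponding elements:
(3)+(2)=5
(0)+(2)=2
(0)+(-3)=-3
(-3)+(-1)=-4
A + B = [[5, 2], [-3, -4]]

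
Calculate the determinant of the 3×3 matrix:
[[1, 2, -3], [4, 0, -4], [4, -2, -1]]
-8

Expansion along first row:
det = 1·det([[0,-4],[-2,-1]]) - 2·det([[4,-4],[4,-1]]) + -3·det([[4,0],[4,-2]])
    = 1·(0·-1 - -4·-2) - 2·(4·-1 - -4·4) + -3·(4·-2 - 0·4)
    = 1·-8 - 2·12 + -3·-8
    = -8 + -24 + 24 = -8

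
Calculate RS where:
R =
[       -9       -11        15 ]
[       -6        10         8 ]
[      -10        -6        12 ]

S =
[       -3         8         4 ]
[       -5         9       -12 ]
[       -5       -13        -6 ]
RS =
[        7      -366         6 ]
[      -72       -62      -192 ]
[        0      -290       -40 ]

Matrix multiplication: (RS)[i][j] = sum over k of R[i][k] * S[k][j].
  (RS)[0][0] = (-9)*(-3) + (-11)*(-5) + (15)*(-5) = 7
  (RS)[0][1] = (-9)*(8) + (-11)*(9) + (15)*(-13) = -366
  (RS)[0][2] = (-9)*(4) + (-11)*(-12) + (15)*(-6) = 6
  (RS)[1][0] = (-6)*(-3) + (10)*(-5) + (8)*(-5) = -72
  (RS)[1][1] = (-6)*(8) + (10)*(9) + (8)*(-13) = -62
  (RS)[1][2] = (-6)*(4) + (10)*(-12) + (8)*(-6) = -192
  (RS)[2][0] = (-10)*(-3) + (-6)*(-5) + (12)*(-5) = 0
  (RS)[2][1] = (-10)*(8) + (-6)*(9) + (12)*(-13) = -290
  (RS)[2][2] = (-10)*(4) + (-6)*(-12) + (12)*(-6) = -40
RS =
[        7      -366         6 ]
[      -72       -62      -192 ]
[        0      -290       -40 ]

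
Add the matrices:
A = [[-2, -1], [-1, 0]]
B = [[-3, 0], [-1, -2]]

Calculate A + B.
[[-5, -1], [-2, -2]]

Add corresponding elements:
(-2)+(-3)=-5
(-1)+(0)=-1
(-1)+(-1)=-2
(0)+(-2)=-2
A + B = [[-5, -1], [-2, -2]]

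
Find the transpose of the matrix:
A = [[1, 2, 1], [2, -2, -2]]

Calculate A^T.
[[1, 2], [2, -2], [1, -2]]

The transpose sends entry (i,j) to (j,i); rows become columns.
Row 0 of A: [1, 2, 1] -> column 0 of A^T.
Row 1 of A: [2, -2, -2] -> column 1 of A^T.
A^T = [[1, 2], [2, -2], [1, -2]]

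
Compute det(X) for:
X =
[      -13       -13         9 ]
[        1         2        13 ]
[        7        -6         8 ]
det(X) = -2481

Expand along row 0 (cofactor expansion): det(X) = a*(e*i - f*h) - b*(d*i - f*g) + c*(d*h - e*g), where the 3×3 is [[a, b, c], [d, e, f], [g, h, i]].
Minor M_00 = (2)*(8) - (13)*(-6) = 16 + 78 = 94.
Minor M_01 = (1)*(8) - (13)*(7) = 8 - 91 = -83.
Minor M_02 = (1)*(-6) - (2)*(7) = -6 - 14 = -20.
det(X) = (-13)*(94) - (-13)*(-83) + (9)*(-20) = -1222 - 1079 - 180 = -2481.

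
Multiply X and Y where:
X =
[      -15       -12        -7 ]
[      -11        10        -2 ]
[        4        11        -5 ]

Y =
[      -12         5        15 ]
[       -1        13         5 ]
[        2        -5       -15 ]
XY =
[      178      -196      -180 ]
[      118        85       -85 ]
[      -69       188       190 ]

Matrix multiplication: (XY)[i][j] = sum over k of X[i][k] * Y[k][j].
  (XY)[0][0] = (-15)*(-12) + (-12)*(-1) + (-7)*(2) = 178
  (XY)[0][1] = (-15)*(5) + (-12)*(13) + (-7)*(-5) = -196
  (XY)[0][2] = (-15)*(15) + (-12)*(5) + (-7)*(-15) = -180
  (XY)[1][0] = (-11)*(-12) + (10)*(-1) + (-2)*(2) = 118
  (XY)[1][1] = (-11)*(5) + (10)*(13) + (-2)*(-5) = 85
  (XY)[1][2] = (-11)*(15) + (10)*(5) + (-2)*(-15) = -85
  (XY)[2][0] = (4)*(-12) + (11)*(-1) + (-5)*(2) = -69
  (XY)[2][1] = (4)*(5) + (11)*(13) + (-5)*(-5) = 188
  (XY)[2][2] = (4)*(15) + (11)*(5) + (-5)*(-15) = 190
XY =
[      178      -196      -180 ]
[      118        85       -85 ]
[      -69       188       190 ]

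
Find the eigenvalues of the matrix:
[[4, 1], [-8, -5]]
λ = -4 and λ = 3

Characteristic equation: det(A - λI) = 0
λ² - (trace)λ + (det) = 0
λ² - (-1)λ + (-12) = 0
λ² + 1λ - 12 = 0
Solving: λ = -4, 3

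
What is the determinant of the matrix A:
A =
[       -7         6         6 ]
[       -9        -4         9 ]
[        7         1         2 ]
det(A) = 719

Expand along row 0 (cofactor expansion): det(A) = a*(e*i - f*h) - b*(d*i - f*g) + c*(d*h - e*g), where the 3×3 is [[a, b, c], [d, e, f], [g, h, i]].
Minor M_00 = (-4)*(2) - (9)*(1) = -8 - 9 = -17.
Minor M_01 = (-9)*(2) - (9)*(7) = -18 - 63 = -81.
Minor M_02 = (-9)*(1) - (-4)*(7) = -9 + 28 = 19.
det(A) = (-7)*(-17) - (6)*(-81) + (6)*(19) = 119 + 486 + 114 = 719.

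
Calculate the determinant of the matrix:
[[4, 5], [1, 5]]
15

For a 2×2 matrix [[a, b], [c, d]], det = ad - bc
det = (4)(5) - (5)(1) = 20 - 5 = 15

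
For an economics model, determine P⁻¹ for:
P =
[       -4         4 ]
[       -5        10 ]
det(P) = -20
P⁻¹ =
[     -1/2       1/5 ]
[     -1/4       1/5 ]

For a 2×2 matrix P = [[a, b], [c, d]] with det(P) ≠ 0, P⁻¹ = (1/det(P)) * [[d, -b], [-c, a]].
det(P) = (-4)*(10) - (4)*(-5) = -40 + 20 = -20.
P⁻¹ = (1/-20) * [[10, -4], [5, -4]].
Dividing each entry by -20 and reducing:
P⁻¹ =
[     -1/2       1/5 ]
[     -1/4       1/5 ]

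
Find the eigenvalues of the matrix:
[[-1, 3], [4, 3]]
λ = -3 and λ = 5

Characteristic equation: det(A - λI) = 0
λ² - (trace)λ + (det) = 0
λ² - (2)λ + (-15) = 0
λ² - 2λ - 15 = 0
Solving: λ = -3, 5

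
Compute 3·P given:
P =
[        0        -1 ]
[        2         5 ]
3P =
[        0        -3 ]
[        6        15 ]

Scalar multiplication is elementwise: (3P)[i][j] = 3 * P[i][j].
  (3P)[0][0] = 3 * (0) = 0
  (3P)[0][1] = 3 * (-1) = -3
  (3P)[1][0] = 3 * (2) = 6
  (3P)[1][1] = 3 * (5) = 15
3P =
[        0        -3 ]
[        6        15 ]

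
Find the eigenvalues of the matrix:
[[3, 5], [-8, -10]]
λ = -5 and λ = -2

Characteristic equation: det(A - λI) = 0
λ² - (trace)λ + (det) = 0
λ² - (-7)λ + (10) = 0
λ² + 7λ + 10 = 0
Solving: λ = -5, -2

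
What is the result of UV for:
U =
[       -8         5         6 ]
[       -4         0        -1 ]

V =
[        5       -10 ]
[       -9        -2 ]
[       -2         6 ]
UV =
[      -97       106 ]
[      -18        34 ]

Matrix multiplication: (UV)[i][j] = sum over k of U[i][k] * V[k][j].
  (UV)[0][0] = (-8)*(5) + (5)*(-9) + (6)*(-2) = -97
  (UV)[0][1] = (-8)*(-10) + (5)*(-2) + (6)*(6) = 106
  (UV)[1][0] = (-4)*(5) + (0)*(-9) + (-1)*(-2) = -18
  (UV)[1][1] = (-4)*(-10) + (0)*(-2) + (-1)*(6) = 34
UV =
[      -97       106 ]
[      -18        34 ]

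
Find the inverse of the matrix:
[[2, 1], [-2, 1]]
[[1/4, -1/4], [1/2, 1/2]]

For [[a,b],[c,d]], inverse = (1/det)·[[d,-b],[-c,a]]
det = 2·1 - 1·-2 = 4
Inverse = (1/4)·[[1, -1], [2, 2]]
        = [[1/4, -1/4], [1/2, 1/2]]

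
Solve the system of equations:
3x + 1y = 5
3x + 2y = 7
x = 1, y = 2

Use elimination (row reduction):
Equation 1: 3x + 1y = 5.
Equation 2: 3x + 2y = 7.
Multiply Eq1 by 3 and Eq2 by 3: 9x + 3y = 15;  9x + 6y = 21.
Subtract: (3)y = 6, so y = 2.
Back-substitute into Eq1: 3x + 1*(2) = 5, so x = 1.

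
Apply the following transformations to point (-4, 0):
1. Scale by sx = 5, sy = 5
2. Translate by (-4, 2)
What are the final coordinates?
(-24, 2)

Step 1: Scale (-4, 0) by (sx, sy) = (5, 5) → (-20, 0)
Step 2: Translate by (-4, 2) → (-24, 2)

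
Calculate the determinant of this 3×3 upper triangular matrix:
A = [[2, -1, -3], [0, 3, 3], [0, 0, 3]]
18

The determinant of a triangular matrix is the product of its diagonal entries (the off-diagonal entries above the diagonal do not affect it).
det(A) = (2) * (3) * (3) = 18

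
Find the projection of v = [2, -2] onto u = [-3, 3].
[2, -2]

The projection of v onto u is proj_u(v) = ((v·u) / (u·u)) · u.
v·u = (2)*(-3) + (-2)*(3) = -12.
u·u = (-3)*(-3) + (3)*(3) = 18.
coefficient = -12 / 18 = -2/3.
proj_u(v) = -2/3 · [-3, 3] = [2, -2].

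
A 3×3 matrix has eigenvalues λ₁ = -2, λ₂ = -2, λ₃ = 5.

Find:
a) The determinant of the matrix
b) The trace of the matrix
det = 20, trace = 1

Two standard eigenvalue identities:
- det(A) equals the product of the eigenvalues (counted with multiplicity).
- trace(A) equals the sum of the eigenvalues.
det(A) = (-2)*(-2)*(5) = 20.
trace(A) = -2 - 2 + 5 = 1.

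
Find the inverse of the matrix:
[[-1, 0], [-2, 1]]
[[-1, 0], [-2, 1]]

For [[a,b],[c,d]], inverse = (1/det)·[[d,-b],[-c,a]]
det = -1·1 - 0·-2 = -1
Inverse = (1/-1)·[[1, 0], [2, -1]]
        = [[-1, 0], [-2, 1]]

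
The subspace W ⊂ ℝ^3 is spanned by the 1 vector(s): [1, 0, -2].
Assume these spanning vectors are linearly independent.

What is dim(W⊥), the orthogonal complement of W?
dim(W⊥) = 2

For any subspace W of ℝ^n, dim(W) + dim(W⊥) = n (the whole-space dimension).
Here the given 1 vectors are linearly independent, so dim(W) = 1.
Thus dim(W⊥) = n - dim(W) = 3 - 1 = 2.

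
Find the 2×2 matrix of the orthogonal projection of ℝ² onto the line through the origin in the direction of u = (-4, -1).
[[16/17, 4/17], [4/17, 1/17]]

The orthogonal projection onto the line spanned by a nonzero vector u = (a, b) has matrix P = (u uᵀ) / (uᵀ u) = (1/(a² + b²)) · [[a², ab], [ab, b²]].
Here u = (-4, -1), so a² + b² = 16 + 1 = 17.
P = (1/17) · [[16, 4], [4, 1]] = [[16/17, 4/17], [4/17, 1/17]].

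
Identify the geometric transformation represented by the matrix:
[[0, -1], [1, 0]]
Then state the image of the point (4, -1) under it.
rotation by 90° counterclockwise; image of (4, -1) is (1, 4)

This matches the form [[cos θ, -sin θ], [sin θ, cos θ]] of a rotation matrix; reading off cos θ and sin θ gives the angle.
The matrix [[0, -1], [1, 0]] represents: rotation by 90° counterclockwise.
Applying it to (4, -1): [0·4 + -1·-1, 1·4 + 0·-1] = (1, 4).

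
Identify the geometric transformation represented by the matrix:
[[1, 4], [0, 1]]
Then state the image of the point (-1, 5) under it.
horizontal shear with factor 4; image of (-1, 5) is (19, 5)

The matrix [[1, k], [0, 1]] sends (x, y) to (x + 4y, y), leaving the y-coordinate fixed: a horizontal shear.
The matrix [[1, 4], [0, 1]] represents: horizontal shear with factor 4.
Applying it to (-1, 5): [1·-1 + 4·5, 0·-1 + 1·5] = (19, 5).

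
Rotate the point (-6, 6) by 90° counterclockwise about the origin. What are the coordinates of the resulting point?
(-6, -6)

Rotation matrix R(θ) = [[cos θ, -sin θ], [sin θ, cos θ]]; for θ = 90°:
R = [[0, -1], [1, 0]]
Result: R × [-6, 6]ᵀ = [0·-6 + (-1)·6, 1·-6 + (0)·6]ᵀ = (-6, -6)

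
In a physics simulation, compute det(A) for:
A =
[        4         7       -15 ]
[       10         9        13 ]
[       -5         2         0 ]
det(A) = -1534

Expand along row 0 (cofactor expansion): det(A) = a*(e*i - f*h) - b*(d*i - f*g) + c*(d*h - e*g), where the 3×3 is [[a, b, c], [d, e, f], [g, h, i]].
Minor M_00 = (9)*(0) - (13)*(2) = 0 - 26 = -26.
Minor M_01 = (10)*(0) - (13)*(-5) = 0 + 65 = 65.
Minor M_02 = (10)*(2) - (9)*(-5) = 20 + 45 = 65.
det(A) = (4)*(-26) - (7)*(65) + (-15)*(65) = -104 - 455 - 975 = -1534.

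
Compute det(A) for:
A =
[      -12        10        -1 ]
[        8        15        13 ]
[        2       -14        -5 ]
det(A) = -482

Expand along row 0 (cofactor expansion): det(A) = a*(e*i - f*h) - b*(d*i - f*g) + c*(d*h - e*g), where the 3×3 is [[a, b, c], [d, e, f], [g, h, i]].
Minor M_00 = (15)*(-5) - (13)*(-14) = -75 + 182 = 107.
Minor M_01 = (8)*(-5) - (13)*(2) = -40 - 26 = -66.
Minor M_02 = (8)*(-14) - (15)*(2) = -112 - 30 = -142.
det(A) = (-12)*(107) - (10)*(-66) + (-1)*(-142) = -1284 + 660 + 142 = -482.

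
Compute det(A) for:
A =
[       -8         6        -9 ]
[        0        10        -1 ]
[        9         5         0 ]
det(A) = 716

Expand along row 0 (cofactor expansion): det(A) = a*(e*i - f*h) - b*(d*i - f*g) + c*(d*h - e*g), where the 3×3 is [[a, b, c], [d, e, f], [g, h, i]].
Minor M_00 = (10)*(0) - (-1)*(5) = 0 + 5 = 5.
Minor M_01 = (0)*(0) - (-1)*(9) = 0 + 9 = 9.
Minor M_02 = (0)*(5) - (10)*(9) = 0 - 90 = -90.
det(A) = (-8)*(5) - (6)*(9) + (-9)*(-90) = -40 - 54 + 810 = 716.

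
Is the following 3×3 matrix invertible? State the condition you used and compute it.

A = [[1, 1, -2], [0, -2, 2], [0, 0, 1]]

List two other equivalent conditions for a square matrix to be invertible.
Yes, invertible; det(A) = -2 ≠ 0. Equivalent conditions: rank(A) = 3; Ax = 0 has only the trivial solution; 0 is not an eigenvalue; the columns of A are linearly independent.

To check invertibility, compute det(A).
The given matrix is triangular, so det(A) equals the product of its diagonal entries = -2 ≠ 0.
Since det(A) ≠ 0, A is invertible.
Equivalent conditions for a square matrix A to be invertible:
- rank(A) = 3 (full rank).
- The homogeneous system Ax = 0 has only the trivial solution x = 0.
- 0 is not an eigenvalue of A.
- The columns (equivalently rows) of A are linearly independent.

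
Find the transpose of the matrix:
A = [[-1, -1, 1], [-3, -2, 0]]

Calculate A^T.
[[-1, -3], [-1, -2], [1, 0]]

The transpose sends entry (i,j) to (j,i); rows become columns.
Row 0 of A: [-1, -1, 1] -> column 0 of A^T.
Row 1 of A: [-3, -2, 0] -> column 1 of A^T.
A^T = [[-1, -3], [-1, -2], [1, 0]]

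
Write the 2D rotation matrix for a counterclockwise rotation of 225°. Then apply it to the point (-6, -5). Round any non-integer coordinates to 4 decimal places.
R = [[-√2/2, √2/2], [-√2/2, -√2/2]]; R·(-6, -5) = (0.7071, 7.7782)

Rotation matrix formula: R(θ) = [[cos θ, -sin θ], [sin θ, cos θ]]
For θ = 225°:
cos(225°) = -√2/2
sin(225°) = -√2/2
R = [[-√2/2, √2/2], [-√2/2, -√2/2]]
Apply to (-6, -5): [-√2/2·-6 + (√2/2)·-5, -√2/2·-6 + -√2/2·-5] = (0.7071, 7.7782)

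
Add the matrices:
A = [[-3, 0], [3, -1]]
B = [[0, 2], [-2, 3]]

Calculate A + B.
[[-3, 2], [1, 2]]

Add corresponding elements:
(-3)+(0)=-3
(0)+(2)=2
(3)+(-2)=1
(-1)+(3)=2
A + B = [[-3, 2], [1, 2]]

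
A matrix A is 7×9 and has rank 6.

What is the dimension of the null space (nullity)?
3

The rank-nullity theorem for an m×n matrix states:
rank(A) + nullity(A) = n (the number of columns).
Here n = 9 and rank(A) = 6, so nullity(A) = 9 - 6 = 3.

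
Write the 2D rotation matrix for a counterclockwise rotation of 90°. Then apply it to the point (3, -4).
R = [[0, -1], [1, 0]]; R·(3, -4) = (4, 3)

Rotation matrix formula: R(θ) = [[cos θ, -sin θ], [sin θ, cos θ]]
For θ = 90°:
cos(90°) = 0
sin(90°) = 1
R = [[0, -1], [1, 0]]
Apply to (3, -4): [0·3 + (-1)·-4, 1·3 + 0·-4] = (4, 3)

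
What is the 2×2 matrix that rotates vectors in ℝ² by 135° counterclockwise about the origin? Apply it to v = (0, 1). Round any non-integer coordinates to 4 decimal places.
R = [[-√2/2, -√2/2], [√2/2, -√2/2]]; R·v = (-0.7071, -0.7071)

A counterclockwise rotation by angle θ in ℝ² has matrix R(θ) = [[cos θ, -sin θ], [sin θ, cos θ]].
For θ = 135°: cos θ = -√2/2, sin θ = √2/2.
R(135°) = [[-√2/2, -√2/2], [√2/2, -√2/2]].
R·v = [-√2/2·0 + (-√2/2)·1, √2/2·0 + -√2/2·1] = (-0.7071, -0.7071).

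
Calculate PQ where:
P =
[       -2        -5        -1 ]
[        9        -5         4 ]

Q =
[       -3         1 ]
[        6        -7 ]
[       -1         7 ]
PQ =
[      -23        26 ]
[      -61        72 ]

Matrix multiplication: (PQ)[i][j] = sum over k of P[i][k] * Q[k][j].
  (PQ)[0][0] = (-2)*(-3) + (-5)*(6) + (-1)*(-1) = -23
  (PQ)[0][1] = (-2)*(1) + (-5)*(-7) + (-1)*(7) = 26
  (PQ)[1][0] = (9)*(-3) + (-5)*(6) + (4)*(-1) = -61
  (PQ)[1][1] = (9)*(1) + (-5)*(-7) + (4)*(7) = 72
PQ =
[      -23        26 ]
[      -61        72 ]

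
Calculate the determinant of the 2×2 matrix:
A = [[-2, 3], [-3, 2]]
5

For A = [[a, b], [c, d]], det(A) = a*d - b*c.
det(A) = (-2)*(2) - (3)*(-3) = -4 - -9 = 5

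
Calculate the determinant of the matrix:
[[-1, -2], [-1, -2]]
0

For a 2×2 matrix [[a, b], [c, d]], det = ad - bc
det = (-1)(-2) - (-2)(-1) = 2 - 2 = 0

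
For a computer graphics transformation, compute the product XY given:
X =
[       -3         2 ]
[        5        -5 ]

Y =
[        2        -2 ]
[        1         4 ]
XY =
[       -4        14 ]
[        5       -30 ]

Matrix multiplication: (XY)[i][j] = sum over k of X[i][k] * Y[k][j].
  (XY)[0][0] = (-3)*(2) + (2)*(1) = -4
  (XY)[0][1] = (-3)*(-2) + (2)*(4) = 14
  (XY)[1][0] = (5)*(2) + (-5)*(1) = 5
  (XY)[1][1] = (5)*(-2) + (-5)*(4) = -30
XY =
[       -4        14 ]
[        5       -30 ]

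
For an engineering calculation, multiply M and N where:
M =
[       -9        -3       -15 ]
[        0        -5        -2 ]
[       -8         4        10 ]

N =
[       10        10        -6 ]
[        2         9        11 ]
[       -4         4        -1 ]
MN =
[      -36      -177        36 ]
[       -2       -53       -53 ]
[     -112        -4        82 ]

Matrix multiplication: (MN)[i][j] = sum over k of M[i][k] * N[k][j].
  (MN)[0][0] = (-9)*(10) + (-3)*(2) + (-15)*(-4) = -36
  (MN)[0][1] = (-9)*(10) + (-3)*(9) + (-15)*(4) = -177
  (MN)[0][2] = (-9)*(-6) + (-3)*(11) + (-15)*(-1) = 36
  (MN)[1][0] = (0)*(10) + (-5)*(2) + (-2)*(-4) = -2
  (MN)[1][1] = (0)*(10) + (-5)*(9) + (-2)*(4) = -53
  (MN)[1][2] = (0)*(-6) + (-5)*(11) + (-2)*(-1) = -53
  (MN)[2][0] = (-8)*(10) + (4)*(2) + (10)*(-4) = -112
  (MN)[2][1] = (-8)*(10) + (4)*(9) + (10)*(4) = -4
  (MN)[2][2] = (-8)*(-6) + (4)*(11) + (10)*(-1) = 82
MN =
[      -36      -177        36 ]
[       -2       -53       -53 ]
[     -112        -4        82 ]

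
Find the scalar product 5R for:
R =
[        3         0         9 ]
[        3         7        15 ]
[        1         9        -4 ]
5R =
[       15         0        45 ]
[       15        35        75 ]
[        5        45       -20 ]

Scalar multiplication is elementwise: (5R)[i][j] = 5 * R[i][j].
  (5R)[0][0] = 5 * (3) = 15
  (5R)[0][1] = 5 * (0) = 0
  (5R)[0][2] = 5 * (9) = 45
  (5R)[1][0] = 5 * (3) = 15
  (5R)[1][1] = 5 * (7) = 35
  (5R)[1][2] = 5 * (15) = 75
  (5R)[2][0] = 5 * (1) = 5
  (5R)[2][1] = 5 * (9) = 45
  (5R)[2][2] = 5 * (-4) = -20
5R =
[       15         0        45 ]
[       15        35        75 ]
[        5        45       -20 ]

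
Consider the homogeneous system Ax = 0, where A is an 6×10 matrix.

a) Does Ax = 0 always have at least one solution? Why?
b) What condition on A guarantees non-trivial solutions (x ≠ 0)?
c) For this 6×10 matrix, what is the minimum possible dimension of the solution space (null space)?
a) Yes, x = 0 is always a solution. b) When A has linearly dependent columns (rank < n). c) Minimum nullity = 4.

a) x = 0 satisfies A·0 = 0, so the zero vector is always a solution.
b) Non-trivial solutions exist iff the columns of A are linearly dependent, equivalently rank(A) < n (the number of columns).
c) By rank-nullity, rank(A) + nullity(A) = n = 10. Since A has only 6 rows, rank(A) ≤ 6, so nullity(A) ≥ 10 - 6 = 4.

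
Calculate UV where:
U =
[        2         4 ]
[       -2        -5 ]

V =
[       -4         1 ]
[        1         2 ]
UV =
[       -4        10 ]
[        3       -12 ]

Matrix multiplication: (UV)[i][j] = sum over k of U[i][k] * V[k][j].
  (UV)[0][0] = (2)*(-4) + (4)*(1) = -4
  (UV)[0][1] = (2)*(1) + (4)*(2) = 10
  (UV)[1][0] = (-2)*(-4) + (-5)*(1) = 3
  (UV)[1][1] = (-2)*(1) + (-5)*(2) = -12
UV =
[       -4        10 ]
[        3       -12 ]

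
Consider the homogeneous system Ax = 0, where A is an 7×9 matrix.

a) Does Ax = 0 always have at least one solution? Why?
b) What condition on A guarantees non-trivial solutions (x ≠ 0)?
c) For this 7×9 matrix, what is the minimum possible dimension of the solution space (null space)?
a) Yes, x = 0 is always a solution. b) When A has linearly dependent columns (rank < n). c) Minimum nullity = 2.

a) x = 0 satisfies A·0 = 0, so the zero vector is always a solution.
b) Non-trivial solutions exist iff the columns of A are linearly dependent, equivalently rank(A) < n (the number of columns).
c) By rank-nullity, rank(A) + nullity(A) = n = 9. Since A has only 7 rows, rank(A) ≤ 7, so nullity(A) ≥ 9 - 7 = 2.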